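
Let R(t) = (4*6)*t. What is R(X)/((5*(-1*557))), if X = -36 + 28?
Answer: 192/2785 ≈ 0.068941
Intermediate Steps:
X = -8
R(t) = 24*t
R(X)/((5*(-1*557))) = (24*(-8))/((5*(-1*557))) = -192/(5*(-557)) = -192/(-2785) = -192*(-1/2785) = 192/2785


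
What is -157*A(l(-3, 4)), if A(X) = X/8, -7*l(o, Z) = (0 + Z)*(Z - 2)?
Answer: 157/7 ≈ 22.429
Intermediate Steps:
l(o, Z) = -Z*(-2 + Z)/7 (l(o, Z) = -(0 + Z)*(Z - 2)/7 = -Z*(-2 + Z)/7)
A(X) = X/8 (A(X) = X*(1/8) = X/8)
-157*A(l(-3, 4)) = -157*(1/7)*4*(2 - 1*4)/8 = -157*(1/7)*4*(2 - 4)/8 = -157*(1/7)*4*(-2)/8 = -157*(-8)/(8*7) = -157*(-1/7) = 157/7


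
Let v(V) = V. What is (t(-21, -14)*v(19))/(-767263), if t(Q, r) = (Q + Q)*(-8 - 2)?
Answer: -1140/109609 ≈ -0.010401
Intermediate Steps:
t(Q, r) = -20*Q (t(Q, r) = (2*Q)*(-10) = -20*Q)
(t(-21, -14)*v(19))/(-767263) = (-20*(-21)*19)/(-767263) = (420*19)*(-1/767263) = 7980*(-1/767263) = -1140/109609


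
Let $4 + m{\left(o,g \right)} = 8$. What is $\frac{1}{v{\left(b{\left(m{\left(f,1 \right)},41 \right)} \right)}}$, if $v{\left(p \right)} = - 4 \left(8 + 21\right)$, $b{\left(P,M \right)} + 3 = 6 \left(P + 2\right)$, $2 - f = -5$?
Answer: $- \frac{1}{116} \approx -0.0086207$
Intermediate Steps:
$f = 7$ ($f = 2 - -5 = 2 + 5 = 7$)
$m{\left(o,g \right)} = 4$ ($m{\left(o,g \right)} = -4 + 8 = 4$)
$b{\left(P,M \right)} = 9 + 6 P$ ($b{\left(P,M \right)} = -3 + 6 \left(P + 2\right) = -3 + 6 \left(2 + P\right) = -3 + \left(12 + 6 P\right) = 9 + 6 P$)
$v{\left(p \right)} = -116$ ($v{\left(p \right)} = \left(-4\right) 29 = -116$)
$\frac{1}{v{\left(b{\left(m{\left(f,1 \right)},41 \right)} \right)}} = \frac{1}{-116} = - \frac{1}{116}$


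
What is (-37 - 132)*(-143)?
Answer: 24167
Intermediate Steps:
(-37 - 132)*(-143) = -169*(-143) = 24167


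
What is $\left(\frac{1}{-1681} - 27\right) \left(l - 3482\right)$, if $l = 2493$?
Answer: $\frac{44888732}{1681} \approx 26704.0$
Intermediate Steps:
$\left(\frac{1}{-1681} - 27\right) \left(l - 3482\right) = \left(\frac{1}{-1681} - 27\right) \left(2493 - 3482\right) = \left(- \frac{1}{1681} - 27\right) \left(-989\right) = \left(- \frac{45388}{1681}\right) \left(-989\right) = \frac{44888732}{1681}$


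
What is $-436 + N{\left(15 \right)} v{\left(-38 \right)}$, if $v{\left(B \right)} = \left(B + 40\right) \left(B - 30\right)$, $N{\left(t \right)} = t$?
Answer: $-2476$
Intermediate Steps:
$v{\left(B \right)} = \left(-30 + B\right) \left(40 + B\right)$ ($v{\left(B \right)} = \left(40 + B\right) \left(-30 + B\right) = \left(-30 + B\right) \left(40 + B\right)$)
$-436 + N{\left(15 \right)} v{\left(-38 \right)} = -436 + 15 \left(-1200 + \left(-38\right)^{2} + 10 \left(-38\right)\right) = -436 + 15 \left(-1200 + 1444 - 380\right) = -436 + 15 \left(-136\right) = -436 - 2040 = -2476$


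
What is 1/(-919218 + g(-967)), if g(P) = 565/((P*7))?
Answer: -6769/6222187207 ≈ -1.0879e-6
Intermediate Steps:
g(P) = 565/(7*P) (g(P) = 565/((7*P)) = 565*(1/(7*P)) = 565/(7*P))
1/(-919218 + g(-967)) = 1/(-919218 + (565/7)/(-967)) = 1/(-919218 + (565/7)*(-1/967)) = 1/(-919218 - 565/6769) = 1/(-6222187207/6769) = -6769/6222187207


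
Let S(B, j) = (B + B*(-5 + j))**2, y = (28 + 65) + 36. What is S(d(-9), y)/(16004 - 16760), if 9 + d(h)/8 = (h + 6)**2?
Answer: 0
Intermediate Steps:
d(h) = -72 + 8*(6 + h)**2 (d(h) = -72 + 8*(h + 6)**2 = -72 + 8*(6 + h)**2)
y = 129 (y = 93 + 36 = 129)
S(d(-9), y)/(16004 - 16760) = ((-72 + 8*(6 - 9)**2)**2*(-4 + 129)**2)/(16004 - 16760) = ((-72 + 8*(-3)**2)**2*125**2)/(-756) = ((-72 + 8*9)**2*15625)*(-1/756) = ((-72 + 72)**2*15625)*(-1/756) = (0**2*15625)*(-1/756) = (0*15625)*(-1/756) = 0*(-1/756) = 0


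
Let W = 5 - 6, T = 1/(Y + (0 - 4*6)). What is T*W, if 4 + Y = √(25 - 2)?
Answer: 28/761 + √23/761 ≈ 0.043096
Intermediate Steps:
Y = -4 + √23 (Y = -4 + √(25 - 2) = -4 + √23 ≈ 0.79583)
T = 1/(-28 + √23) (T = 1/((-4 + √23) + (0 - 4*6)) = 1/((-4 + √23) + (0 - 24)) = 1/((-4 + √23) - 24) = 1/(-28 + √23) ≈ -0.043096)
W = -1
T*W = (-28/761 - √23/761)*(-1) = 28/761 + √23/761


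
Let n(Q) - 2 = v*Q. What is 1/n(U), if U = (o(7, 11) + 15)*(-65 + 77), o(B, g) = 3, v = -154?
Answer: -1/33262 ≈ -3.0064e-5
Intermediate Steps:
U = 216 (U = (3 + 15)*(-65 + 77) = 18*12 = 216)
n(Q) = 2 - 154*Q
1/n(U) = 1/(2 - 154*216) = 1/(2 - 33264) = 1/(-33262) = -1/33262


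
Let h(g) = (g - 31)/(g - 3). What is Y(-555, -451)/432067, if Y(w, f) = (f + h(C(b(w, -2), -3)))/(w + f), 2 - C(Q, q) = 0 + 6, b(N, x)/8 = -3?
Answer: 223/217329701 ≈ 1.0261e-6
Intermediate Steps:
b(N, x) = -24 (b(N, x) = 8*(-3) = -24)
C(Q, q) = -4 (C(Q, q) = 2 - (0 + 6) = 2 - 1*6 = 2 - 6 = -4)
h(g) = (-31 + g)/(-3 + g)
Y(w, f) = (5 + f)/(f + w) (Y(w, f) = (f + (-31 - 4)/(-3 - 4))/(w + f) = (f - 35/(-7))/(f + w) = (f - ⅐*(-35))/(f + w) = (f + 5)/(f + w) = (5 + f)/(f + w))
Y(-555, -451)/432067 = ((5 - 451)/(-451 - 555))/432067 = (-446/(-1006))*(1/432067) = -1/1006*(-446)*(1/432067) = (223/503)*(1/432067) = 223/217329701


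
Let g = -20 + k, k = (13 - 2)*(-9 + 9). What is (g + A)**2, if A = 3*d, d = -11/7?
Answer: 29929/49 ≈ 610.80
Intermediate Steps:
k = 0 (k = 11*0 = 0)
d = -11/7 (d = -11*1/7 = -11/7 ≈ -1.5714)
A = -33/7 (A = 3*(-11/7) = -33/7 ≈ -4.7143)
g = -20 (g = -20 + 0 = -20)
(g + A)**2 = (-20 - 33/7)**2 = (-173/7)**2 = 29929/49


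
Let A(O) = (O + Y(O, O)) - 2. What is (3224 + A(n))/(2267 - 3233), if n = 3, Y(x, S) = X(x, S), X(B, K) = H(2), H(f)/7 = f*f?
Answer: -3253/966 ≈ -3.3675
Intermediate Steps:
H(f) = 7*f**2 (H(f) = 7*(f*f) = 7*f**2)
X(B, K) = 28 (X(B, K) = 7*2**2 = 7*4 = 28)
Y(x, S) = 28
A(O) = 26 + O (A(O) = (O + 28) - 2 = (28 + O) - 2 = 26 + O)
(3224 + A(n))/(2267 - 3233) = (3224 + (26 + 3))/(2267 - 3233) = (3224 + 29)/(-966) = 3253*(-1/966) = -3253/966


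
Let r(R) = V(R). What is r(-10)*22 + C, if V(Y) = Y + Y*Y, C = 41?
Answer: 2021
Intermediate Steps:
V(Y) = Y + Y²
r(R) = R*(1 + R)
r(-10)*22 + C = -10*(1 - 10)*22 + 41 = -10*(-9)*22 + 41 = 90*22 + 41 = 1980 + 41 = 2021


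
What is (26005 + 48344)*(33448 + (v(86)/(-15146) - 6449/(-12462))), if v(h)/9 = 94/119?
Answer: 9309651196540688367/3743530798 ≈ 2.4869e+9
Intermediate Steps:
v(h) = 846/119 (v(h) = 9*(94/119) = 846/119)
(26005 + 48344)*(33448 + (v(86)/(-15146) - 6449/(-12462))) = (26005 + 48344)*(33448 + ((846/119)/(-15146) - 6449/(-12462))) = 74349*(33448 + ((846/119)*(-1/15146) - 6449*(-1/12462))) = 74349*(33448 + (-423/901187 + 6449/12462)) = 74349*(33448 + 5806483537/11230592394) = 74349*(375646660878049/11230592394) = 9309651196540688367/3743530798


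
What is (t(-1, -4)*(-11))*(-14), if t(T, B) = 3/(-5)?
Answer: -462/5 ≈ -92.400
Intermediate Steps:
t(T, B) = -3/5 (t(T, B) = 3*(-1/5) = -3/5)
(t(-1, -4)*(-11))*(-14) = -3/5*(-11)*(-14) = (33/5)*(-14) = -462/5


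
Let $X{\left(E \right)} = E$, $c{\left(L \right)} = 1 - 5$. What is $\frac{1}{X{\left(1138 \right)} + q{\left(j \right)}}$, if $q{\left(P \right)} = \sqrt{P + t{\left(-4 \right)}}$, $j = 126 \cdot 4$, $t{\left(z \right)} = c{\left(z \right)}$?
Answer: $\frac{569}{647272} - \frac{5 \sqrt{5}}{647272} \approx 0.0008618$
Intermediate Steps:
$c{\left(L \right)} = -4$
$t{\left(z \right)} = -4$
$j = 504$
$q{\left(P \right)} = \sqrt{-4 + P}$ ($q{\left(P \right)} = \sqrt{P - 4} = \sqrt{-4 + P}$)
$\frac{1}{X{\left(1138 \right)} + q{\left(j \right)}} = \frac{1}{1138 + \sqrt{-4 + 504}} = \frac{1}{1138 + \sqrt{500}} = \frac{1}{1138 + 10 \sqrt{5}}$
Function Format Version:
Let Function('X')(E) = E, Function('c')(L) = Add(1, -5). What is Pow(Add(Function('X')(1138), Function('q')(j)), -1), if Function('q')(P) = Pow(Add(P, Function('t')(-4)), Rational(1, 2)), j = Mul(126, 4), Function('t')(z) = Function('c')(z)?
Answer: Add(Rational(569, 647272), Mul(Rational(-5, 647272), Pow(5, Rational(1, 2)))) ≈ 0.00086180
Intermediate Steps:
Function('c')(L) = -4
Function('t')(z) = -4
j = 504
Function('q')(P) = Pow(Add(-4, P), Rational(1, 2)) (Function('q')(P) = Pow(Add(P, -4), Rational(1, 2)) = Pow(Add(-4, P), Rational(1, 2)))
Pow(Add(Function('X')(1138), Function('q')(j)), -1) = Pow(Add(1138, Pow(Add(-4, 504), Rational(1, 2))), -1) = Pow(Add(1138, Pow(500, Rational(1, 2))), -1) = Pow(Add(1138, Mul(10, Pow(5, Rational(1, 2)))), -1)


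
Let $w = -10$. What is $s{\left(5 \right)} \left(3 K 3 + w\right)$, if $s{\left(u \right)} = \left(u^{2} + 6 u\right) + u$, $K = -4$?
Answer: $-2760$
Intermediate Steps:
$s{\left(u \right)} = u^{2} + 7 u$
$s{\left(5 \right)} \left(3 K 3 + w\right) = 5 \left(7 + 5\right) \left(3 \left(-4\right) 3 - 10\right) = 5 \cdot 12 \left(\left(-12\right) 3 - 10\right) = 60 \left(-36 - 10\right) = 60 \left(-46\right) = -2760$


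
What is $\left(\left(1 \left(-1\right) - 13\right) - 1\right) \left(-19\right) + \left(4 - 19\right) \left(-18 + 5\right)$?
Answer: $480$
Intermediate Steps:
$\left(\left(1 \left(-1\right) - 13\right) - 1\right) \left(-19\right) + \left(4 - 19\right) \left(-18 + 5\right) = \left(\left(-1 - 13\right) - 1\right) \left(-19\right) - -195 = \left(-14 - 1\right) \left(-19\right) + 195 = \left(-15\right) \left(-19\right) + 195 = 285 + 195 = 480$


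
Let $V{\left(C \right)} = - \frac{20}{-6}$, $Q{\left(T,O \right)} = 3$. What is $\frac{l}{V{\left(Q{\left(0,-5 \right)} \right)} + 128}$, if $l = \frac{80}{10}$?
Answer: $\frac{12}{197} \approx 0.060914$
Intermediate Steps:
$V{\left(C \right)} = \frac{10}{3}$ ($V{\left(C \right)} = \left(-20\right) \left(- \frac{1}{6}\right) = \frac{10}{3}$)
$l = 8$ ($l = 80 \cdot \frac{1}{10} = 8$)
$\frac{l}{V{\left(Q{\left(0,-5 \right)} \right)} + 128} = \frac{8}{\frac{10}{3} + 128} = \frac{8}{\frac{394}{3}} = 8 \cdot \frac{3}{394} = \frac{12}{197}$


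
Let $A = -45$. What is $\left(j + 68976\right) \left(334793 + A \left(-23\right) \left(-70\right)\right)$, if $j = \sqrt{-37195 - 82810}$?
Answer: $18095370768 + 262343 i \sqrt{120005} \approx 1.8095 \cdot 10^{10} + 9.088 \cdot 10^{7} i$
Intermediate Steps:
$j = i \sqrt{120005}$ ($j = \sqrt{-37195 - 82810} = \sqrt{-120005} = i \sqrt{120005} \approx 346.42 i$)
$\left(j + 68976\right) \left(334793 + A \left(-23\right) \left(-70\right)\right) = \left(i \sqrt{120005} + 68976\right) \left(334793 + \left(-45\right) \left(-23\right) \left(-70\right)\right) = \left(68976 + i \sqrt{120005}\right) \left(334793 + 1035 \left(-70\right)\right) = \left(68976 + i \sqrt{120005}\right) \left(334793 - 72450\right) = \left(68976 + i \sqrt{120005}\right) 262343 = 18095370768 + 262343 i \sqrt{120005}$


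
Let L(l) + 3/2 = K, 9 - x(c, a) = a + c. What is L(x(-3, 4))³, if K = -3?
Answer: -729/8 ≈ -91.125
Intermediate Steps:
x(c, a) = 9 - a - c (x(c, a) = 9 - (a + c) = 9 + (-a - c) = 9 - a - c)
L(l) = -9/2 (L(l) = -3/2 - 3 = -9/2)
L(x(-3, 4))³ = (-9/2)³ = -729/8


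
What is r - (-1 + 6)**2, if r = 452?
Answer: 427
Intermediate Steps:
r - (-1 + 6)**2 = 452 - (-1 + 6)**2 = 452 - 1*5**2 = 452 - 1*25 = 452 - 25 = 427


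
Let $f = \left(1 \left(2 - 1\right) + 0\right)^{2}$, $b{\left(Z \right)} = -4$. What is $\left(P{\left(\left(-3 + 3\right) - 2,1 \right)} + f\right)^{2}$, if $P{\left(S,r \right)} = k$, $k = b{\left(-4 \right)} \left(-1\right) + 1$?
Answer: $36$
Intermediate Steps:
$k = 5$ ($k = \left(-4\right) \left(-1\right) + 1 = 4 + 1 = 5$)
$P{\left(S,r \right)} = 5$
$f = 1$ ($f = \left(1 \cdot 1 + 0\right)^{2} = \left(1 + 0\right)^{2} = 1^{2} = 1$)
$\left(P{\left(\left(-3 + 3\right) - 2,1 \right)} + f\right)^{2} = \left(5 + 1\right)^{2} = 6^{2} = 36$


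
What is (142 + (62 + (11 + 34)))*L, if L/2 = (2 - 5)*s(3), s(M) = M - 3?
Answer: 0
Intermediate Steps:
s(M) = -3 + M
L = 0 (L = 2*((2 - 5)*(-3 + 3)) = 2*(-3*0) = 2*0 = 0)
(142 + (62 + (11 + 34)))*L = (142 + (62 + (11 + 34)))*0 = (142 + (62 + 45))*0 = (142 + 107)*0 = 249*0 = 0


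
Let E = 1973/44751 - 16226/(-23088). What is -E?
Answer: -128613725/172201848 ≈ -0.74688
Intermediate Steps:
E = 128613725/172201848 (E = 1973*(1/44751) - 16226*(-1/23088) = 1973/44751 + 8113/11544 = 128613725/172201848 ≈ 0.74688)
-E = -1*128613725/172201848 = -128613725/172201848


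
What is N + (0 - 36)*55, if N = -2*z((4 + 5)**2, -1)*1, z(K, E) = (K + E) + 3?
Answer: -2146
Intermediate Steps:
z(K, E) = 3 + E + K (z(K, E) = (E + K) + 3 = 3 + E + K)
N = -166 (N = -2*(3 - 1 + (4 + 5)**2)*1 = -2*(3 - 1 + 9**2)*1 = -2*(3 - 1 + 81)*1 = -2*83*1 = -166*1 = -166)
N + (0 - 36)*55 = -166 + (0 - 36)*55 = -166 - 36*55 = -166 - 1980 = -2146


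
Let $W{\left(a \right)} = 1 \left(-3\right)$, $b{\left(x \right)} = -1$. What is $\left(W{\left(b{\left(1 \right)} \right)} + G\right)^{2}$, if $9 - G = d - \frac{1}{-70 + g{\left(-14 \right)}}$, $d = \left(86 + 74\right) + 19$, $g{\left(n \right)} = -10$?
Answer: $\frac{191573281}{6400} \approx 29933.0$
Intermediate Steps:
$d = 179$ ($d = 160 + 19 = 179$)
$W{\left(a \right)} = -3$
$G = - \frac{13601}{80}$ ($G = 9 - \left(179 - \frac{1}{-70 - 10}\right) = 9 - \left(179 - \frac{1}{-80}\right) = 9 - \left(179 - - \frac{1}{80}\right) = 9 - \left(179 + \frac{1}{80}\right) = 9 - \frac{14321}{80} = - \frac{13601}{80} \approx -170.01$)
$\left(W{\left(b{\left(1 \right)} \right)} + G\right)^{2} = \left(-3 - \frac{13601}{80}\right)^{2} = \left(- \frac{13841}{80}\right)^{2} = \frac{191573281}{6400}$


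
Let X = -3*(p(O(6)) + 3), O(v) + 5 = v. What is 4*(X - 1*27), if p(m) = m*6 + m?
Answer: -228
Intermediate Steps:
O(v) = -5 + v
p(m) = 7*m (p(m) = 6*m + m = 7*m)
X = -30 (X = -3*(7*(-5 + 6) + 3) = -3*(7*1 + 3) = -3*(7 + 3) = -3*10 = -30)
4*(X - 1*27) = 4*(-30 - 1*27) = 4*(-30 - 27) = 4*(-57) = -228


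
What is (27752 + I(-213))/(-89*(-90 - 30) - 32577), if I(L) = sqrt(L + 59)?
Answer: -27752/21897 - I*sqrt(154)/21897 ≈ -1.2674 - 0.00056673*I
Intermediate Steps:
I(L) = sqrt(59 + L)
(27752 + I(-213))/(-89*(-90 - 30) - 32577) = (27752 + sqrt(59 - 213))/(-89*(-90 - 30) - 32577) = (27752 + sqrt(-154))/(-89*(-120) - 32577) = (27752 + I*sqrt(154))/(10680 - 32577) = (27752 + I*sqrt(154))/(-21897) = (27752 + I*sqrt(154))*(-1/21897) = -27752/21897 - I*sqrt(154)/21897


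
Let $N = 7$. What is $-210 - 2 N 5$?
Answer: $-280$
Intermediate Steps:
$-210 - 2 N 5 = -210 - 2 \cdot 7 \cdot 5 = -210 - 14 \cdot 5 = -210 - 70 = -280$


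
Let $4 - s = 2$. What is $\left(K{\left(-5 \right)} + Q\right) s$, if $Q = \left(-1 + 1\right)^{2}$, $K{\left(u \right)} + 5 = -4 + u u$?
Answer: $32$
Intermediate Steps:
$s = 2$ ($s = 4 - 2 = 2$)
$K{\left(u \right)} = -9 + u^{2}$ ($K{\left(u \right)} = -5 + \left(-4 + u u\right) = -5 + \left(-4 + u^{2}\right) = -9 + u^{2}$)
$Q = 0$ ($Q = 0^{2} = 0$)
$\left(K{\left(-5 \right)} + Q\right) s = \left(\left(-9 + \left(-5\right)^{2}\right) + 0\right) 2 = \left(\left(-9 + 25\right) + 0\right) 2 = \left(16 + 0\right) 2 = 16 \cdot 2 = 32$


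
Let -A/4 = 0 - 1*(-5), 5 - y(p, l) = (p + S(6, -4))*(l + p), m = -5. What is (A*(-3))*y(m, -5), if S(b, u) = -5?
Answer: -5700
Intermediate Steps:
y(p, l) = 5 - (-5 + p)*(l + p) (y(p, l) = 5 - (p - 5)*(l + p) = 5 - (-5 + p)*(l + p))
A = -20 (A = -4*(0 - 1*(-5)) = -4*(0 + 5) = -4*5 = -20)
(A*(-3))*y(m, -5) = (-20*(-3))*(5 - 1*(-5)² + 5*(-5) + 5*(-5) - 1*(-5)*(-5)) = 60*(5 - 1*25 - 25 - 25 - 25) = 60*(5 - 25 - 25 - 25 - 25) = 60*(-95) = -5700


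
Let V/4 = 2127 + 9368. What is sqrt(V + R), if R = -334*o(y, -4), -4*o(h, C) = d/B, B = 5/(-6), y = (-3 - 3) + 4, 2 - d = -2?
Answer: 2*sqrt(284870)/5 ≈ 213.49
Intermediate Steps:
d = 4 (d = 2 - 1*(-2) = 2 + 2 = 4)
y = -2 (y = -6 + 4 = -2)
B = -5/6 (B = 5*(-1/6) = -5/6 ≈ -0.83333)
o(h, C) = 6/5 (o(h, C) = -1/(-5/6) = -(-6)/5 = -1/4*(-24/5) = 6/5)
R = -2004/5 (R = -334*6/5 = -2004/5 ≈ -400.80)
V = 45980 (V = 4*(2127 + 9368) = 4*11495 = 45980)
sqrt(V + R) = sqrt(45980 - 2004/5) = sqrt(227896/5) = 2*sqrt(284870)/5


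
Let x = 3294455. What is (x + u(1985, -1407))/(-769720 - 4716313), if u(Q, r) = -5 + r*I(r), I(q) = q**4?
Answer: 5514047296329357/5486033 ≈ 1.0051e+9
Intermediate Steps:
u(Q, r) = -5 + r**5 (u(Q, r) = -5 + r*r**4 = -5 + r**5)
(x + u(1985, -1407))/(-769720 - 4716313) = (3294455 + (-5 + (-1407)**5))/(-769720 - 4716313) = (3294455 + (-5 - 5514047299623807))/(-5486033) = (3294455 - 5514047299623812)*(-1/5486033) = -5514047296329357*(-1/5486033) = 5514047296329357/5486033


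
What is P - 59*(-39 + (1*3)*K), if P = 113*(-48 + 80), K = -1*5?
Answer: 6802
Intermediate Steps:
K = -5
P = 3616 (P = 113*32 = 3616)
P - 59*(-39 + (1*3)*K) = 3616 - 59*(-39 + (1*3)*(-5)) = 3616 - 59*(-39 + 3*(-5)) = 3616 - 59*(-39 - 15) = 3616 - 59*(-54) = 3616 - 1*(-3186) = 3616 + 3186 = 6802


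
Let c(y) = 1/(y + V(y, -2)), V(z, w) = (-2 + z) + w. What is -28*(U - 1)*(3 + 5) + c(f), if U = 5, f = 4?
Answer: -3583/4 ≈ -895.75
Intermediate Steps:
V(z, w) = -2 + w + z
c(y) = 1/(-4 + 2*y) (c(y) = 1/(y + (-2 - 2 + y)) = 1/(y + (-4 + y)) = 1/(-4 + 2*y))
-28*(U - 1)*(3 + 5) + c(f) = -28*(5 - 1)*(3 + 5) + 1/(2*(-2 + 4)) = -28*4*8 + (½)/2 = -28*32 + (½)*(½) = -4*224 + ¼ = -896 + ¼ = -3583/4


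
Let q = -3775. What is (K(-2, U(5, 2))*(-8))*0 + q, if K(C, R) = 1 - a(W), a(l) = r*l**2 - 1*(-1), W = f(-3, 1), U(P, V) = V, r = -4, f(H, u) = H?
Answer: -3775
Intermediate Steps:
W = -3
a(l) = 1 - 4*l**2 (a(l) = -4*l**2 - 1*(-1) = -4*l**2 + 1 = 1 - 4*l**2)
K(C, R) = 36 (K(C, R) = 1 - (1 - 4*(-3)**2) = 1 - (1 - 4*9) = 1 - (1 - 36) = 1 - 1*(-35) = 1 + 35 = 36)
(K(-2, U(5, 2))*(-8))*0 + q = (36*(-8))*0 - 3775 = -288*0 - 3775 = 0 - 3775 = -3775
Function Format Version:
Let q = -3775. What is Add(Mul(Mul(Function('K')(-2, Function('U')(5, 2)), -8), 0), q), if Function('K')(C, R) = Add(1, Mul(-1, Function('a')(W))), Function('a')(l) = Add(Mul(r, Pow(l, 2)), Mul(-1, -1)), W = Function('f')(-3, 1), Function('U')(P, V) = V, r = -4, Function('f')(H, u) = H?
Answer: -3775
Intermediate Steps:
W = -3
Function('a')(l) = Add(1, Mul(-4, Pow(l, 2))) (Function('a')(l) = Add(Mul(-4, Pow(l, 2)), Mul(-1, -1)) = Add(Mul(-4, Pow(l, 2)), 1) = Add(1, Mul(-4, Pow(l, 2))))
Function('K')(C, R) = 36 (Function('K')(C, R) = Add(1, Mul(-1, Add(1, Mul(-4, Pow(-3, 2))))) = Add(1, Mul(-1, Add(1, Mul(-4, 9)))) = Add(1, Mul(-1, Add(1, -36))) = Add(1, Mul(-1, -35)) = Add(1, 35) = 36)
Add(Mul(Mul(Function('K')(-2, Function('U')(5, 2)), -8), 0), q) = Add(Mul(Mul(36, -8), 0), -3775) = Add(Mul(-288, 0), -3775) = Add(0, -3775) = -3775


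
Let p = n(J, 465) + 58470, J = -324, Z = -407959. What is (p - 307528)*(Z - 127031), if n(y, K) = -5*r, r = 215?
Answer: 133818653670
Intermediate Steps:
n(y, K) = -1075 (n(y, K) = -5*215 = -1075)
p = 57395 (p = -1075 + 58470 = 57395)
(p - 307528)*(Z - 127031) = (57395 - 307528)*(-407959 - 127031) = -250133*(-534990) = 133818653670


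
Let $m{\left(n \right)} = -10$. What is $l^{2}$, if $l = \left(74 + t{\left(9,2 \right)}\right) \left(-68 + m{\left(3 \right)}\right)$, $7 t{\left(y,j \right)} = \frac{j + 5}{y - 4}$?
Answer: $\frac{837407844}{25} \approx 3.3496 \cdot 10^{7}$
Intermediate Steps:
$t{\left(y,j \right)} = \frac{5 + j}{7 \left(-4 + y\right)}$ ($t{\left(y,j \right)} = \frac{\left(j + 5\right) \frac{1}{y - 4}}{7} = \frac{\left(5 + j\right) \frac{1}{-4 + y}}{7} = \frac{\frac{1}{-4 + y} \left(5 + j\right)}{7} = \frac{5 + j}{7 \left(-4 + y\right)}$)
$l = - \frac{28938}{5}$ ($l = \left(74 + \frac{5 + 2}{7 \left(-4 + 9\right)}\right) \left(-68 - 10\right) = \left(74 + \frac{1}{7} \cdot \frac{1}{5} \cdot 7\right) \left(-78\right) = \left(74 + \frac{1}{5}\right) \left(-78\right) = \frac{371}{5} \left(-78\right) = - \frac{28938}{5} \approx -5787.6$)
$l^{2} = \left(- \frac{28938}{5}\right)^{2} = \frac{837407844}{25}$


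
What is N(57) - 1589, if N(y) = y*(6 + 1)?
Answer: -1190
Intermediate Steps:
N(y) = 7*y (N(y) = y*7 = 7*y)
N(57) - 1589 = 7*57 - 1589 = 399 - 1589 = -1190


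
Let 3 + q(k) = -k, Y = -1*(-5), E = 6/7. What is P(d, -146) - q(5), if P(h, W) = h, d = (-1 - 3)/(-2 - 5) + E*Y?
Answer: 90/7 ≈ 12.857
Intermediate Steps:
E = 6/7 (E = 6*(⅐) = 6/7 ≈ 0.85714)
Y = 5
d = 34/7 (d = (-1 - 3)/(-2 - 5) + (6/7)*5 = -4/(-7) + 30/7 = -4*(-⅐) + 30/7 = 4/7 + 30/7 = 34/7 ≈ 4.8571)
q(k) = -3 - k
P(d, -146) - q(5) = 34/7 - (-3 - 1*5) = 34/7 - (-3 - 5) = 34/7 - 1*(-8) = 34/7 + 8 = 90/7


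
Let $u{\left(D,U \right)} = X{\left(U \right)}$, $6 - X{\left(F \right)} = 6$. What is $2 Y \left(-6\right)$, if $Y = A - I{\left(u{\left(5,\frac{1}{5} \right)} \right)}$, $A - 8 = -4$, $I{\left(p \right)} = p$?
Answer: $-48$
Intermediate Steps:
$X{\left(F \right)} = 0$ ($X{\left(F \right)} = 6 - 6 = 0$)
$u{\left(D,U \right)} = 0$
$A = 4$ ($A = 8 - 4 = 4$)
$Y = 4$ ($Y = 4 - 0 = 4 + 0 = 4$)
$2 Y \left(-6\right) = 2 \cdot 4 \left(-6\right) = 8 \left(-6\right) = -48$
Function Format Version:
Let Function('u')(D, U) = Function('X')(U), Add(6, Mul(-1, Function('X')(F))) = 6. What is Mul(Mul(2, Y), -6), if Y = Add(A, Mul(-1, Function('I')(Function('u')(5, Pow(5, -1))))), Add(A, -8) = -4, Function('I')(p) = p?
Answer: -48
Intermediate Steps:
Function('X')(F) = 0 (Function('X')(F) = Add(6, Mul(-1, 6)) = Add(6, -6) = 0)
Function('u')(D, U) = 0
A = 4 (A = Add(8, -4) = 4)
Y = 4 (Y = Add(4, Mul(-1, 0)) = Add(4, 0) = 4)
Mul(Mul(2, Y), -6) = Mul(Mul(2, 4), -6) = Mul(8, -6) = -48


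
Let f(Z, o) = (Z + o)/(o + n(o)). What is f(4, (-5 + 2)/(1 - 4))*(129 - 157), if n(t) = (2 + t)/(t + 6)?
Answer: -98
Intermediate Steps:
n(t) = (2 + t)/(6 + t)
f(Z, o) = (Z + o)/(o + (2 + o)/(6 + o))
f(4, (-5 + 2)/(1 - 4))*(129 - 157) = ((6 + (-5 + 2)/(1 - 4))*(4 + (-5 + 2)/(1 - 4))/(2 + (-5 + 2)/(1 - 4) + ((-5 + 2)/(1 - 4))*(6 + (-5 + 2)/(1 - 4))))*(129 - 157) = ((6 - 3/(-3))*(4 - 3/(-3))/(2 - 3/(-3) + (-3/(-3))*(6 - 3/(-3))))*(-28) = ((6 - 3*(-1/3))*(4 - 3*(-1/3))/(2 - 3*(-1/3) + (-3*(-1/3))*(6 - 3*(-1/3))))*(-28) = ((6 + 1)*(4 + 1)/(2 + 1 + 1*(6 + 1)))*(-28) = (7*5/(2 + 1 + 1*7))*(-28) = (7*5/(2 + 1 + 7))*(-28) = (7*5/10)*(-28) = ((1/10)*7*5)*(-28) = (7/2)*(-28) = -98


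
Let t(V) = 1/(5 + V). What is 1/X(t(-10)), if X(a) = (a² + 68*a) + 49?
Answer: 25/886 ≈ 0.028217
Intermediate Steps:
X(a) = 49 + a² + 68*a
1/X(t(-10)) = 1/(49 + (1/(5 - 10))² + 68/(5 - 10)) = 1/(49 + (1/(-5))² + 68/(-5)) = 1/(49 + (-⅕)² + 68*(-⅕)) = 1/(49 + 1/25 - 68/5) = 1/(886/25) = 25/886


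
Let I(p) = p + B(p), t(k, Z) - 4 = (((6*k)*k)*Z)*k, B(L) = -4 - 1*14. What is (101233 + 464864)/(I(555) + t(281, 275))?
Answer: 80871/5230038313 ≈ 1.5463e-5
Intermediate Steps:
B(L) = -18 (B(L) = -4 - 14 = -18)
t(k, Z) = 4 + 6*Z*k**3 (t(k, Z) = 4 + (((6*k)*k)*Z)*k = 4 + ((6*k**2)*Z)*k = 4 + (6*Z*k**2)*k = 4 + 6*Z*k**3)
I(p) = -18 + p (I(p) = p - 18 = -18 + p)
(101233 + 464864)/(I(555) + t(281, 275)) = (101233 + 464864)/((-18 + 555) + (4 + 6*275*281**3)) = 566097/(537 + (4 + 6*275*22188041)) = 566097/(537 + (4 + 36610267650)) = 566097/(537 + 36610267654) = 566097/36610268191 = 566097*(1/36610268191) = 80871/5230038313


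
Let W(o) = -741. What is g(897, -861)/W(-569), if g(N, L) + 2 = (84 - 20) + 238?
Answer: -100/247 ≈ -0.40486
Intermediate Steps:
g(N, L) = 300 (g(N, L) = -2 + ((84 - 20) + 238) = -2 + (64 + 238) = -2 + 302 = 300)
g(897, -861)/W(-569) = 300/(-741) = 300*(-1/741) = -100/247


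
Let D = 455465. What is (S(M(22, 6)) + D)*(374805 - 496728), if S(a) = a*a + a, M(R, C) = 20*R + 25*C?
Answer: -98044990065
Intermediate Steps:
S(a) = a + a² (S(a) = a² + a = a + a²)
(S(M(22, 6)) + D)*(374805 - 496728) = ((20*22 + 25*6)*(1 + (20*22 + 25*6)) + 455465)*(374805 - 496728) = ((440 + 150)*(1 + (440 + 150)) + 455465)*(-121923) = (590*(1 + 590) + 455465)*(-121923) = (590*591 + 455465)*(-121923) = (348690 + 455465)*(-121923) = 804155*(-121923) = -98044990065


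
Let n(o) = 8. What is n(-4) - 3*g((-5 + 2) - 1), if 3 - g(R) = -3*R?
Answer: 35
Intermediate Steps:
g(R) = 3 + 3*R (g(R) = 3 - (-3)*R = 3 + 3*R)
n(-4) - 3*g((-5 + 2) - 1) = 8 - 3*(3 + 3*((-5 + 2) - 1)) = 8 - 3*(3 + 3*(-3 - 1)) = 8 - 3*(3 + 3*(-4)) = 8 - 3*(3 - 12) = 8 - 3*(-9) = 8 + 27 = 35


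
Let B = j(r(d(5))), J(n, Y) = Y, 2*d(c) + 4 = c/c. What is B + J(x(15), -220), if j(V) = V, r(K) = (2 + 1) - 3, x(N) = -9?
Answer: -220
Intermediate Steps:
d(c) = -3/2 (d(c) = -2 + (c/c)/2 = -2 + (½)*1 = -2 + ½ = -3/2)
r(K) = 0 (r(K) = 3 - 3 = 0)
B = 0
B + J(x(15), -220) = 0 - 220 = -220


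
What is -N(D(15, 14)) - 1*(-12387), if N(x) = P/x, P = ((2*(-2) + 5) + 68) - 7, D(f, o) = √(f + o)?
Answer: 12387 - 62*√29/29 ≈ 12375.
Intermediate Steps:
P = 62 (P = ((-4 + 5) + 68) - 7 = (1 + 68) - 7 = 69 - 7 = 62)
N(x) = 62/x
-N(D(15, 14)) - 1*(-12387) = -62/(√(15 + 14)) - 1*(-12387) = -62/(√29) + 12387 = -62*√29/29 + 12387 = 12387 - 62*√29/29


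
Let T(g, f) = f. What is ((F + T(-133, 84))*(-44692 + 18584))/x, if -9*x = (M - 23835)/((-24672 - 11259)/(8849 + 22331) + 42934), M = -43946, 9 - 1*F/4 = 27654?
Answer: 8688973741014861792/528352895 ≈ 1.6445e+10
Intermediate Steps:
F = -110580 (F = 36 - 4*27654 = 36 - 110616 = -110580)
x = 2113411580/12047815701 (x = -(-43946 - 23835)/(9*((-24672 - 11259)/(8849 + 22331) + 42934)) = -(-67781)/(9*(-35931/31180 + 42934)) = -(-67781)/(9*1338646189/31180) = -(-67781)*31180/(9*1338646189) = -⅑*(-2113411580/1338646189) = 2113411580/12047815701 ≈ 0.17542)
((F + T(-133, 84))*(-44692 + 18584))/x = ((-110580 + 84)*(-44692 + 18584))/(2113411580/12047815701) = -110496*(-26108)*(12047815701/2113411580) = 2884829568*(12047815701/2113411580) = 8688973741014861792/528352895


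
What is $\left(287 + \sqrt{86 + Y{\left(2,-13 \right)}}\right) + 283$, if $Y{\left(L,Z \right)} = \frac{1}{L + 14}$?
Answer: $570 + \frac{9 \sqrt{17}}{4} \approx 579.28$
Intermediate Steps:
$Y{\left(L,Z \right)} = \frac{1}{14 + L}$
$\left(287 + \sqrt{86 + Y{\left(2,-13 \right)}}\right) + 283 = \left(287 + \sqrt{86 + \frac{1}{14 + 2}}\right) + 283 = \left(287 + \sqrt{86 + \frac{1}{16}}\right) + 283 = \left(287 + \sqrt{\frac{1377}{16}}\right) + 283 = \left(287 + \frac{9 \sqrt{17}}{4}\right) + 283 = 570 + \frac{9 \sqrt{17}}{4}$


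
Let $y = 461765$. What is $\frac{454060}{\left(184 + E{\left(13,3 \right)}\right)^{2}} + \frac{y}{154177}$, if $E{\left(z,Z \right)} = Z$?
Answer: $\frac{86153068905}{5391415513} \approx 15.98$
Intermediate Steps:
$\frac{454060}{\left(184 + E{\left(13,3 \right)}\right)^{2}} + \frac{y}{154177} = \frac{454060}{\left(184 + 3\right)^{2}} + \frac{461765}{154177} = \frac{454060}{187^{2}} + 461765 \cdot \frac{1}{154177} = \frac{454060}{34969} + \frac{461765}{154177} = \frac{86153068905}{5391415513}$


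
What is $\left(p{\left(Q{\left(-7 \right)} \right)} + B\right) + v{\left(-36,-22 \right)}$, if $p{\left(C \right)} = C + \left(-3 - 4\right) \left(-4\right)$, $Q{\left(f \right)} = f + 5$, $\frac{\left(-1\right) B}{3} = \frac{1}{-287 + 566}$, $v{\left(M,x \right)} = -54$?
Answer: $- \frac{2605}{93} \approx -28.011$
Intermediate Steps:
$B = - \frac{1}{93}$ ($B = - \frac{3}{-287 + 566} = - \frac{3}{279} = \left(-3\right) \frac{1}{279} = - \frac{1}{93} \approx -0.010753$)
$Q{\left(f \right)} = 5 + f$
$p{\left(C \right)} = 28 + C$ ($p{\left(C \right)} = C - -28 = C + 28 = 28 + C$)
$\left(p{\left(Q{\left(-7 \right)} \right)} + B\right) + v{\left(-36,-22 \right)} = \left(\left(28 + \left(5 - 7\right)\right) - \frac{1}{93}\right) - 54 = \left(\left(28 - 2\right) - \frac{1}{93}\right) - 54 = \left(26 - \frac{1}{93}\right) - 54 = \frac{2417}{93} - 54 = - \frac{2605}{93}$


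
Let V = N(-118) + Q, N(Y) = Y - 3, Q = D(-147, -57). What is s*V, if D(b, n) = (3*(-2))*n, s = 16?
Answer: 3536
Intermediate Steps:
D(b, n) = -6*n
Q = 342 (Q = -6*(-57) = 342)
N(Y) = -3 + Y
V = 221 (V = (-3 - 118) + 342 = -121 + 342 = 221)
s*V = 16*221 = 3536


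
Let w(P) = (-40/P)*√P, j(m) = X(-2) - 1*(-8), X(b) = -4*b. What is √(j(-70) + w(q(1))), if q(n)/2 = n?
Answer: 2*√(4 - 5*√2) ≈ 3.5049*I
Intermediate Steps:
q(n) = 2*n
j(m) = 16 (j(m) = -4*(-2) - 1*(-8) = 8 + 8 = 16)
w(P) = -40/√P
√(j(-70) + w(q(1))) = √(16 - 40*√2/2) = √(16 - 20*√2)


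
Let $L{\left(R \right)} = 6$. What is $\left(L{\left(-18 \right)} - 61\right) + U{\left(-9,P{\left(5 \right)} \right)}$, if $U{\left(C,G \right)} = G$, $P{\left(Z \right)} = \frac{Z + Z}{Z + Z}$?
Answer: $-54$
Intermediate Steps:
$P{\left(Z \right)} = 1$ ($P{\left(Z \right)} = \frac{2 Z}{2 Z} = 2 Z \frac{1}{2 Z} = 1$)
$\left(L{\left(-18 \right)} - 61\right) + U{\left(-9,P{\left(5 \right)} \right)} = \left(6 - 61\right) + 1 = -55 + 1 = -54$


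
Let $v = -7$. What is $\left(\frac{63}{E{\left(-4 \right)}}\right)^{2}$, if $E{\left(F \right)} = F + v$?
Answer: $\frac{3969}{121} \approx 32.802$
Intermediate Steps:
$E{\left(F \right)} = -7 + F$ ($E{\left(F \right)} = F - 7 = -7 + F$)
$\left(\frac{63}{E{\left(-4 \right)}}\right)^{2} = \left(\frac{63}{-7 - 4}\right)^{2} = \left(\frac{63}{-11}\right)^{2} = \left(63 \left(- \frac{1}{11}\right)\right)^{2} = \left(- \frac{63}{11}\right)^{2} = \frac{3969}{121}$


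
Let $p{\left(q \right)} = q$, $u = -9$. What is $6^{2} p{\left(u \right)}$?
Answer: $-324$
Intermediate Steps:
$6^{2} p{\left(u \right)} = 6^{2} \left(-9\right) = 36 \left(-9\right) = -324$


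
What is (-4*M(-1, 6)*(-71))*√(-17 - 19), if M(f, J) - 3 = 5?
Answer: 13632*I ≈ 13632.0*I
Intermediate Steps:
M(f, J) = 8 (M(f, J) = 3 + 5 = 8)
(-4*M(-1, 6)*(-71))*√(-17 - 19) = (-4*8*(-71))*√(-17 - 19) = (-32*(-71))*√(-36) = 2272*(6*I) = 13632*I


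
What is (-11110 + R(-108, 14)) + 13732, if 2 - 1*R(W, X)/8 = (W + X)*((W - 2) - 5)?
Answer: -83842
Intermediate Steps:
R(W, X) = 16 - 8*(-7 + W)*(W + X) (R(W, X) = 16 - 8*(W + X)*((W - 2) - 5) = 16 - 8*(W + X)*((-2 + W) - 5) = 16 - 8*(W + X)*(-7 + W) = 16 - 8*(-7 + W)*(W + X))
(-11110 + R(-108, 14)) + 13732 = (-11110 + (16 - 8*(-108)² + 56*(-108) + 56*14 - 8*(-108)*14)) + 13732 = (-11110 + (16 - 8*11664 - 6048 + 784 + 12096)) + 13732 = (-11110 + (16 - 93312 - 6048 + 784 + 12096)) + 13732 = (-11110 - 86464) + 13732 = -97574 + 13732 = -83842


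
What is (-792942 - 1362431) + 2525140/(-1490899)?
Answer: -3213445975467/1490899 ≈ -2.1554e+6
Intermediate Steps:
(-792942 - 1362431) + 2525140/(-1490899) = -2155373 + 2525140*(-1/1490899) = -2155373 - 2525140/1490899 = -3213445975467/1490899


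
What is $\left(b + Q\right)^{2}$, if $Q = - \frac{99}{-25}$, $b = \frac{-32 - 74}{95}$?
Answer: $\frac{1825201}{225625} \approx 8.0895$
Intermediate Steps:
$b = - \frac{106}{95}$ ($b = \left(-32 - 74\right) \frac{1}{95} = \left(-106\right) \frac{1}{95} = - \frac{106}{95} \approx -1.1158$)
$Q = \frac{99}{25}$ ($Q = \left(-99\right) \left(- \frac{1}{25}\right) = \frac{99}{25} \approx 3.96$)
$\left(b + Q\right)^{2} = \left(- \frac{106}{95} + \frac{99}{25}\right)^{2} = \left(\frac{1351}{475}\right)^{2} = \frac{1825201}{225625}$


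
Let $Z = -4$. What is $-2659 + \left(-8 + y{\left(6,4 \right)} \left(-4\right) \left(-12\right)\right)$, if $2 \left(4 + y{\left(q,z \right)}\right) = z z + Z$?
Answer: $-2571$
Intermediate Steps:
$y{\left(q,z \right)} = -6 + \frac{z^{2}}{2}$ ($y{\left(q,z \right)} = -4 + \frac{z z - 4}{2} = -4 + \frac{z^{2} - 4}{2} = -4 + \frac{-4 + z^{2}}{2} = -4 + \left(-2 + \frac{z^{2}}{2}\right) = -6 + \frac{z^{2}}{2}$)
$-2659 + \left(-8 + y{\left(6,4 \right)} \left(-4\right) \left(-12\right)\right) = -2659 - \left(8 - \left(-6 + \frac{4^{2}}{2}\right) \left(-4\right) \left(-12\right)\right) = -2659 - \left(8 - \left(-6 + \frac{1}{2} \cdot 16\right) \left(-4\right) \left(-12\right)\right) = -2659 - \left(8 - \left(-6 + 8\right) \left(-4\right) \left(-12\right)\right) = -2659 - \left(8 - 2 \left(-4\right) \left(-12\right)\right) = -2659 - -88 = -2659 + \left(-8 + 96\right) = -2659 + 88 = -2571$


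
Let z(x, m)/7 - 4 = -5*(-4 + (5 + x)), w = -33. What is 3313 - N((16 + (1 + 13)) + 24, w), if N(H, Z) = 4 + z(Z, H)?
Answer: 2161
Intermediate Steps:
z(x, m) = -7 - 35*x (z(x, m) = 28 + 7*(-5*(-4 + (5 + x))) = 28 + 7*(-5*(1 + x)) = 28 + 7*(-5 - 5*x) = 28 + (-35 - 35*x) = -7 - 35*x)
N(H, Z) = -3 - 35*Z (N(H, Z) = 4 + (-7 - 35*Z) = -3 - 35*Z)
3313 - N((16 + (1 + 13)) + 24, w) = 3313 - (-3 - 35*(-33)) = 3313 - (-3 + 1155) = 3313 - 1*1152 = 3313 - 1152 = 2161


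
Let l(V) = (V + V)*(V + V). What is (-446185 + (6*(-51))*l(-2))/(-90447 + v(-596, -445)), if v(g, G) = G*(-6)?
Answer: 451081/87777 ≈ 5.1389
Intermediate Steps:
l(V) = 4*V**2 (l(V) = (2*V)*(2*V) = 4*V**2)
v(g, G) = -6*G
(-446185 + (6*(-51))*l(-2))/(-90447 + v(-596, -445)) = (-446185 + (6*(-51))*(4*(-2)**2))/(-90447 - 6*(-445)) = (-446185 - 1224*4)/(-90447 + 2670) = (-446185 - 306*16)/(-87777) = (-446185 - 4896)*(-1/87777) = -451081*(-1/87777) = 451081/87777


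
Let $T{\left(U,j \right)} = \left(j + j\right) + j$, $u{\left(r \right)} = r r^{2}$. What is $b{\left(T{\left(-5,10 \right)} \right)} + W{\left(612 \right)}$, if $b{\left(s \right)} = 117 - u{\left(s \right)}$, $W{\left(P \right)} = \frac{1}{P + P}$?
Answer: $- \frac{32904791}{1224} \approx -26883.0$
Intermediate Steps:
$u{\left(r \right)} = r^{3}$
$T{\left(U,j \right)} = 3 j$ ($T{\left(U,j \right)} = 2 j + j = 3 j$)
$W{\left(P \right)} = \frac{1}{2 P}$
$b{\left(s \right)} = 117 - s^{3}$
$b{\left(T{\left(-5,10 \right)} \right)} + W{\left(612 \right)} = \left(117 - \left(3 \cdot 10\right)^{3}\right) + \frac{1}{2 \cdot 612} = \left(117 - 30^{3}\right) + \frac{1}{2} \cdot \frac{1}{612} = \left(117 - 27000\right) + \frac{1}{1224} = -26883 + \frac{1}{1224} = - \frac{32904791}{1224}$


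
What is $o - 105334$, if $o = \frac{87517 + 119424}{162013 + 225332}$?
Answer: $- \frac{342860431}{3255} \approx -1.0533 \cdot 10^{5}$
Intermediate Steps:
$o = \frac{1739}{3255}$ ($o = \frac{206941}{387345} = 206941 \cdot \frac{1}{387345} = \frac{1739}{3255} \approx 0.53426$)
$o - 105334 = \frac{1739}{3255} - 105334 = - \frac{342860431}{3255}$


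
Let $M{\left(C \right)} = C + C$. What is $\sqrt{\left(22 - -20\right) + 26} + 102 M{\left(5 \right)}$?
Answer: $1020 + 2 \sqrt{17} \approx 1028.2$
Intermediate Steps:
$M{\left(C \right)} = 2 C$
$\sqrt{\left(22 - -20\right) + 26} + 102 M{\left(5 \right)} = \sqrt{\left(22 - -20\right) + 26} + 102 \cdot 2 \cdot 5 = \sqrt{\left(22 + 20\right) + 26} + 102 \cdot 10 = \sqrt{42 + 26} + 1020 = \sqrt{68} + 1020 = 2 \sqrt{17} + 1020 = 1020 + 2 \sqrt{17}$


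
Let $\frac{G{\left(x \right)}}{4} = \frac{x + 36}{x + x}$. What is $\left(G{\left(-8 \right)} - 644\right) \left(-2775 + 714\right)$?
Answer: $1341711$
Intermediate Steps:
$G{\left(x \right)} = \frac{2 \left(36 + x\right)}{x}$ ($G{\left(x \right)} = 4 \frac{x + 36}{x + x} = 4 \frac{36 + x}{2 x} = \frac{2 \left(36 + x\right)}{x}$)
$\left(G{\left(-8 \right)} - 644\right) \left(-2775 + 714\right) = \left(\left(2 + \frac{72}{-8}\right) - 644\right) \left(-2775 + 714\right) = \left(\left(2 + 72 \left(- \frac{1}{8}\right)\right) - 644\right) \left(-2061\right) = \left(\left(2 - 9\right) - 644\right) \left(-2061\right) = \left(-7 - 644\right) \left(-2061\right) = \left(-651\right) \left(-2061\right) = 1341711$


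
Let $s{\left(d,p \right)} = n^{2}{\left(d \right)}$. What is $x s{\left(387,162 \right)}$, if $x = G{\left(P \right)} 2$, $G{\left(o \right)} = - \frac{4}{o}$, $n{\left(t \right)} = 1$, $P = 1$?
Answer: $-8$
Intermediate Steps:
$s{\left(d,p \right)} = 1$ ($s{\left(d,p \right)} = 1^{2} = 1$)
$x = -8$ ($x = - \frac{4}{1} \cdot 2 = \left(-4\right) 1 \cdot 2 = \left(-4\right) 2 = -8$)
$x s{\left(387,162 \right)} = \left(-8\right) 1 = -8$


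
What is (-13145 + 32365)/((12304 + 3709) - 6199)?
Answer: 9610/4907 ≈ 1.9584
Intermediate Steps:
(-13145 + 32365)/((12304 + 3709) - 6199) = 19220/(16013 - 6199) = 19220/9814 = 19220*(1/9814) = 9610/4907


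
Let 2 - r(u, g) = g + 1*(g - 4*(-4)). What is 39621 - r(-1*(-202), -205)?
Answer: 39225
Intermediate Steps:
r(u, g) = -14 - 2*g (r(u, g) = 2 - (g + 1*(g - 4*(-4))) = 2 - (g + 1*(g + 16)) = 2 - (g + 1*(16 + g)) = 2 - (g + (16 + g)) = 2 - (16 + 2*g) = 2 + (-16 - 2*g) = -14 - 2*g)
39621 - r(-1*(-202), -205) = 39621 - (-14 - 2*(-205)) = 39621 - (-14 + 410) = 39621 - 1*396 = 39621 - 396 = 39225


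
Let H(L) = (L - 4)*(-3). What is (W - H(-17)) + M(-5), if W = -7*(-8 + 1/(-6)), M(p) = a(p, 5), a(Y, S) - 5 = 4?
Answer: 19/6 ≈ 3.1667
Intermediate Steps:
a(Y, S) = 9 (a(Y, S) = 5 + 4 = 9)
H(L) = 12 - 3*L (H(L) = (-4 + L)*(-3) = 12 - 3*L)
M(p) = 9
W = 343/6 (W = -7*(-8 + 1*(-⅙)) = -7*(-8 - ⅙) = -7*(-49/6) = 343/6 ≈ 57.167)
(W - H(-17)) + M(-5) = (343/6 - (12 - 3*(-17))) + 9 = (343/6 - (12 + 51)) + 9 = (343/6 - 1*63) + 9 = (343/6 - 63) + 9 = -35/6 + 9 = 19/6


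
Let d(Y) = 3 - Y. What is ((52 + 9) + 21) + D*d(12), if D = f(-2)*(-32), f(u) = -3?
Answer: -782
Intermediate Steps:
D = 96 (D = -3*(-32) = 96)
((52 + 9) + 21) + D*d(12) = ((52 + 9) + 21) + 96*(3 - 1*12) = (61 + 21) + 96*(3 - 12) = 82 + 96*(-9) = 82 - 864 = -782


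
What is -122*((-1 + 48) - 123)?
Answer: 9272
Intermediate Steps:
-122*((-1 + 48) - 123) = -122*(47 - 123) = -122*(-76) = 9272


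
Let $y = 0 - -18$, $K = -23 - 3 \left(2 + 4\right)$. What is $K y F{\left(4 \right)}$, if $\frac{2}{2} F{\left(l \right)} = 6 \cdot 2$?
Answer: $-8856$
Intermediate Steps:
$F{\left(l \right)} = 12$ ($F{\left(l \right)} = 6 \cdot 2 = 12$)
$K = -41$ ($K = -23 - 3 \cdot 6 = -23 - 18 = -41$)
$y = 18$ ($y = 0 + 18 = 18$)
$K y F{\left(4 \right)} = \left(-41\right) 18 \cdot 12 = \left(-738\right) 12 = -8856$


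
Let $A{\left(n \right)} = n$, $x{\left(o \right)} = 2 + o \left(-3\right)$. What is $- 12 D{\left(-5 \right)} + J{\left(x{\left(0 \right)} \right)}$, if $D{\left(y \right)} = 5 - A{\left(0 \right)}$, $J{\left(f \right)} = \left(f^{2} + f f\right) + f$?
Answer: $-50$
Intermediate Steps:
$x{\left(o \right)} = 2 - 3 o$
$J{\left(f \right)} = f + 2 f^{2}$ ($J{\left(f \right)} = \left(f^{2} + f^{2}\right) + f = 2 f^{2} + f = f + 2 f^{2}$)
$D{\left(y \right)} = 5$ ($D{\left(y \right)} = 5 - 0 = 5 + 0 = 5$)
$- 12 D{\left(-5 \right)} + J{\left(x{\left(0 \right)} \right)} = \left(-12\right) 5 + \left(2 - 0\right) \left(1 + 2 \left(2 - 0\right)\right) = -60 + \left(2 + 0\right) \left(1 + 2 \left(2 + 0\right)\right) = -60 + 2 \left(1 + 2 \cdot 2\right) = -60 + 2 \left(1 + 4\right) = -60 + 2 \cdot 5 = -60 + 10 = -50$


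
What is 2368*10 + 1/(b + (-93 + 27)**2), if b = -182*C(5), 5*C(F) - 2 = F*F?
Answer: 399386885/16866 ≈ 23680.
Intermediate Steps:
C(F) = 2/5 + F**2/5 (C(F) = 2/5 + (F*F)/5 = 2/5 + F**2/5)
b = -4914/5 (b = -182*(2/5 + (1/5)*5**2) = -182*(2/5 + (1/5)*25) = -182*(2/5 + 5) = -182*27/5 = -4914/5 ≈ -982.80)
2368*10 + 1/(b + (-93 + 27)**2) = 2368*10 + 1/(-4914/5 + (-93 + 27)**2) = 23680 + 1/(-4914/5 + (-66)**2) = 23680 + 1/(-4914/5 + 4356) = 23680 + 1/(16866/5) = 23680 + 5/16866 = 399386885/16866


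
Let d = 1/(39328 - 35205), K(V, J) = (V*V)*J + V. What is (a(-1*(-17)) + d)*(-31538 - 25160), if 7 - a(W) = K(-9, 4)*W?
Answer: 1250179730494/4123 ≈ 3.0322e+8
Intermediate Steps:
K(V, J) = V + J*V**2 (K(V, J) = V**2*J + V = J*V**2 + V = V + J*V**2)
d = 1/4123 ≈ 0.00024254
a(W) = 7 - 315*W (a(W) = 7 - (-9*(1 + 4*(-9)))*W = 7 - (-9*(1 - 36))*W = 7 - (-9*(-35))*W = 7 - 315*W)
(a(-1*(-17)) + d)*(-31538 - 25160) = ((7 - (-315)*(-17)) + 1/4123)*(-31538 - 25160) = ((7 - 315*17) + 1/4123)*(-56698) = ((7 - 5355) + 1/4123)*(-56698) = (-5348 + 1/4123)*(-56698) = -22049803/4123*(-56698) = 1250179730494/4123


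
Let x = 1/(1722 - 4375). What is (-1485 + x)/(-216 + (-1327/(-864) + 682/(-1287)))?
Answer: 44250777792/6406498889 ≈ 6.9072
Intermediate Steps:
x = -1/2653 (x = 1/(-2653) = -1/2653 ≈ -0.00037693)
(-1485 + x)/(-216 + (-1327/(-864) + 682/(-1287))) = (-1485 - 1/2653)/(-216 + (-1327/(-864) + 682/(-1287))) = -3939706/(2653*(-216 + (-1327*(-1/864) + 682*(-1/1287)))) = -3939706/(2653*(-216 + (1327/864 - 62/117))) = -3939706/(2653*(-216 + 11299/11232)) = -3939706/(2653*(-2414813/11232)) = -3939706/2653*(-11232/2414813) = 44250777792/6406498889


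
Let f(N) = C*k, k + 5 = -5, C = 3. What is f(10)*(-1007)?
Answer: 30210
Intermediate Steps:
k = -10 (k = -5 - 5 = -10)
f(N) = -30 (f(N) = 3*(-10) = -30)
f(10)*(-1007) = -30*(-1007) = 30210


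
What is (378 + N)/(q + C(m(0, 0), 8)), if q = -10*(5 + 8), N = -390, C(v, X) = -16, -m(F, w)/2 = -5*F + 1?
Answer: 6/73 ≈ 0.082192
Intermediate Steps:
m(F, w) = -2 + 10*F (m(F, w) = -2*(-5*F + 1) = -2*(1 - 5*F) = -2 + 10*F)
q = -130 (q = -10*13 = -130)
(378 + N)/(q + C(m(0, 0), 8)) = (378 - 390)/(-130 - 16) = -12/(-146) = -12*(-1/146) = 6/73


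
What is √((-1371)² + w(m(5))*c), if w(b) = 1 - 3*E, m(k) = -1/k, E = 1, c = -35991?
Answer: 3*√216847 ≈ 1397.0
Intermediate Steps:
w(b) = -2 (w(b) = 1 - 3*1 = 1 - 3 = -2)
√((-1371)² + w(m(5))*c) = √((-1371)² - 2*(-35991)) = √(1879641 + 71982) = √1951623 = 3*√216847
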